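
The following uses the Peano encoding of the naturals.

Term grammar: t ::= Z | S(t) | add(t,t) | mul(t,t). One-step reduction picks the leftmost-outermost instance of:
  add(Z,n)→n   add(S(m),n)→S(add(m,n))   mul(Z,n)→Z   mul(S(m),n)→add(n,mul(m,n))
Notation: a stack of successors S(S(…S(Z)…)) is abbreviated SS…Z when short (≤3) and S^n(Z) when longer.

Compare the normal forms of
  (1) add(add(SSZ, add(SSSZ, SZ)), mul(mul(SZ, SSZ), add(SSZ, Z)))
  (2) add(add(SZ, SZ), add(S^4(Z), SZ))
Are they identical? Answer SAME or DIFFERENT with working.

Term A:
  start: add(add(SSZ, add(SSSZ, SZ)), mul(mul(SZ, SSZ), add(SSZ, Z)))
  →1  add(S(add(SZ, add(SSSZ, SZ))), mul(mul(SZ, SSZ), add(SSZ, Z)))
  →2  S(add(add(SZ, add(SSSZ, SZ)), mul(mul(SZ, SSZ), add(SSZ, Z))))
  →3  S(add(S(add(Z, add(SSSZ, SZ))), mul(mul(SZ, SSZ), add(SSZ, Z))))
  →4  S(S(add(add(Z, add(SSSZ, SZ)), mul(mul(SZ, SSZ), add(SSZ, Z)))))
  →5  S(S(add(add(SSSZ, SZ), mul(mul(SZ, SSZ), add(SSZ, Z)))))
  →6  S(S(add(S(add(SSZ, SZ)), mul(mul(SZ, SSZ), add(SSZ, Z)))))
  →7  S(S(S(add(add(SSZ, SZ), mul(mul(SZ, SSZ), add(SSZ, Z))))))
  →8  S(S(S(add(S(add(SZ, SZ)), mul(mul(SZ, SSZ), add(SSZ, Z))))))
  →9  S(S(S(S(add(add(SZ, SZ), mul(mul(SZ, SSZ), add(SSZ, Z)))))))
  →10  S(S(S(S(add(S(add(Z, SZ)), mul(mul(SZ, SSZ), add(SSZ, Z)))))))
  →11  S(S(S(S(S(add(add(Z, SZ), mul(mul(SZ, SSZ), add(SSZ, Z))))))))
  →12  S(S(S(S(S(add(SZ, mul(mul(SZ, SSZ), add(SSZ, Z))))))))
  →13  S(S(S(S(S(S(add(Z, mul(mul(SZ, SSZ), add(SSZ, Z)))))))))
  →14  S(S(S(S(S(S(mul(mul(SZ, SSZ), add(SSZ, Z))))))))
  →15  S(S(S(S(S(S(mul(add(SSZ, mul(Z, SSZ)), add(SSZ, Z))))))))
  →16  S(S(S(S(S(S(mul(S(add(SZ, mul(Z, SSZ))), add(SSZ, Z))))))))
  →17  S(S(S(S(S(S(add(add(SSZ, Z), mul(add(SZ, mul(Z, SSZ)), add(SSZ, Z)))))))))
  →18  S(S(S(S(S(S(add(S(add(SZ, Z)), mul(add(SZ, mul(Z, SSZ)), add(SSZ, Z)))))))))
  →19  S(S(S(S(S(S(S(add(add(SZ, Z), mul(add(SZ, mul(Z, SSZ)), add(SSZ, Z))))))))))
  →20  S(S(S(S(S(S(S(add(S(add(Z, Z)), mul(add(SZ, mul(Z, SSZ)), add(SSZ, Z))))))))))
  →21  S(S(S(S(S(S(S(S(add(add(Z, Z), mul(add(SZ, mul(Z, SSZ)), add(SSZ, Z)))))))))))
  →22  S(S(S(S(S(S(S(S(add(Z, mul(add(SZ, mul(Z, SSZ)), add(SSZ, Z)))))))))))
  →23  S(S(S(S(S(S(S(S(mul(add(SZ, mul(Z, SSZ)), add(SSZ, Z))))))))))
  →24  S(S(S(S(S(S(S(S(mul(S(add(Z, mul(Z, SSZ))), add(SSZ, Z))))))))))
  →25  S(S(S(S(S(S(S(S(add(add(SSZ, Z), mul(add(Z, mul(Z, SSZ)), add(SSZ, Z)))))))))))
  →26  S(S(S(S(S(S(S(S(add(S(add(SZ, Z)), mul(add(Z, mul(Z, SSZ)), add(SSZ, Z)))))))))))
  →27  S(S(S(S(S(S(S(S(S(add(add(SZ, Z), mul(add(Z, mul(Z, SSZ)), add(SSZ, Z))))))))))))
  →28  S(S(S(S(S(S(S(S(S(add(S(add(Z, Z)), mul(add(Z, mul(Z, SSZ)), add(SSZ, Z))))))))))))
  →29  S(S(S(S(S(S(S(S(S(S(add(add(Z, Z), mul(add(Z, mul(Z, SSZ)), add(SSZ, Z)))))))))))))
  →30  S(S(S(S(S(S(S(S(S(S(add(Z, mul(add(Z, mul(Z, SSZ)), add(SSZ, Z)))))))))))))
  →31  S(S(S(S(S(S(S(S(S(S(mul(add(Z, mul(Z, SSZ)), add(SSZ, Z))))))))))))
  →32  S(S(S(S(S(S(S(S(S(S(mul(mul(Z, SSZ), add(SSZ, Z))))))))))))
  →33  S(S(S(S(S(S(S(S(S(S(mul(Z, add(SSZ, Z))))))))))))
  →34  S^10(Z)

Term B:
  start: add(add(SZ, SZ), add(S^4(Z), SZ))
  →1  add(S(add(Z, SZ)), add(S^4(Z), SZ))
  →2  S(add(add(Z, SZ), add(S^4(Z), SZ)))
  →3  S(add(SZ, add(S^4(Z), SZ)))
  →4  S(S(add(Z, add(S^4(Z), SZ))))
  →5  S(S(add(S^4(Z), SZ)))
  →6  S(S(S(add(SSSZ, SZ))))
  →7  S(S(S(S(add(SSZ, SZ)))))
  →8  S(S(S(S(S(add(SZ, SZ))))))
  →9  S(S(S(S(S(S(add(Z, SZ)))))))
  →10  S^7(Z)

Answer: DIFFERENT — A ⇓ S^10(Z), B ⇓ S^7(Z)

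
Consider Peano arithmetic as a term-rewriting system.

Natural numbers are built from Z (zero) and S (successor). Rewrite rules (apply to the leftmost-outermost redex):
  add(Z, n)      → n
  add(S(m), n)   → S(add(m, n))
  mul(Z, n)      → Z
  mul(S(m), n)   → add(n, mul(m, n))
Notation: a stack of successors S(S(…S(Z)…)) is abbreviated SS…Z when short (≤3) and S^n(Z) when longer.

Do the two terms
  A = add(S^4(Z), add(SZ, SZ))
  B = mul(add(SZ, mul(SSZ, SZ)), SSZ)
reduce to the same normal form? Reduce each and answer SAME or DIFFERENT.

Answer: SAME — A ⇓ S^6(Z), B ⇓ S^6(Z)

Reduction:
Term A:
  start: add(S^4(Z), add(SZ, SZ))
  →1  S(add(SSSZ, add(SZ, SZ)))
  →2  S(S(add(SSZ, add(SZ, SZ))))
  →3  S(S(S(add(SZ, add(SZ, SZ)))))
  →4  S(S(S(S(add(Z, add(SZ, SZ))))))
  →5  S(S(S(S(add(SZ, SZ)))))
  →6  S(S(S(S(S(add(Z, SZ))))))
  →7  S^6(Z)

Term B:
  start: mul(add(SZ, mul(SSZ, SZ)), SSZ)
  →1  mul(S(add(Z, mul(SSZ, SZ))), SSZ)
  →2  add(SSZ, mul(add(Z, mul(SSZ, SZ)), SSZ))
  →3  S(add(SZ, mul(add(Z, mul(SSZ, SZ)), SSZ)))
  →4  S(S(add(Z, mul(add(Z, mul(SSZ, SZ)), SSZ))))
  →5  S(S(mul(add(Z, mul(SSZ, SZ)), SSZ)))
  →6  S(S(mul(mul(SSZ, SZ), SSZ)))
  →7  S(S(mul(add(SZ, mul(SZ, SZ)), SSZ)))
  →8  S(S(mul(S(add(Z, mul(SZ, SZ))), SSZ)))
  →9  S(S(add(SSZ, mul(add(Z, mul(SZ, SZ)), SSZ))))
  →10  S(S(S(add(SZ, mul(add(Z, mul(SZ, SZ)), SSZ)))))
  →11  S(S(S(S(add(Z, mul(add(Z, mul(SZ, SZ)), SSZ))))))
  →12  S(S(S(S(mul(add(Z, mul(SZ, SZ)), SSZ)))))
  →13  S(S(S(S(mul(mul(SZ, SZ), SSZ)))))
  →14  S(S(S(S(mul(add(SZ, mul(Z, SZ)), SSZ)))))
  →15  S(S(S(S(mul(S(add(Z, mul(Z, SZ))), SSZ)))))
  →16  S(S(S(S(add(SSZ, mul(add(Z, mul(Z, SZ)), SSZ))))))
  →17  S(S(S(S(S(add(SZ, mul(add(Z, mul(Z, SZ)), SSZ)))))))
  →18  S(S(S(S(S(S(add(Z, mul(add(Z, mul(Z, SZ)), SSZ))))))))
  →19  S(S(S(S(S(S(mul(add(Z, mul(Z, SZ)), SSZ)))))))
  →20  S(S(S(S(S(S(mul(mul(Z, SZ), SSZ)))))))
  →21  S(S(S(S(S(S(mul(Z, SSZ)))))))
  →22  S^6(Z)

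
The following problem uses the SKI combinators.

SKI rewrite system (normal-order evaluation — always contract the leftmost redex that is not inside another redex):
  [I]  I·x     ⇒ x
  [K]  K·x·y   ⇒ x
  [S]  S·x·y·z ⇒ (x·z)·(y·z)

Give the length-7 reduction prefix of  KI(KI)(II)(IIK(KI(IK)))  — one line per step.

  start: KI(KI)(II)(IIK(KI(IK)))
  step 1: I(II)(IIK(KI(IK)))
  step 2: II(IIK(KI(IK)))
  step 3: I(IIK(KI(IK)))
  step 4: IIK(KI(IK))
  step 5: IK(KI(IK))
  step 6: K(KI(IK))
  step 7: KI

Answer: after 7 steps: KI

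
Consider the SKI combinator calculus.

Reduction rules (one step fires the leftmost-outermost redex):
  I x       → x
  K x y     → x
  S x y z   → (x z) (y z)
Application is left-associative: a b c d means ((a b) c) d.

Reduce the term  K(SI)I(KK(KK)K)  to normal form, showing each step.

Answer: normal form = SI(KK)  (in 2 steps)

Working:
  start: K(SI)I(KK(KK)K)
  step 1: SI(KK(KK)K)
  step 2: SI(KK)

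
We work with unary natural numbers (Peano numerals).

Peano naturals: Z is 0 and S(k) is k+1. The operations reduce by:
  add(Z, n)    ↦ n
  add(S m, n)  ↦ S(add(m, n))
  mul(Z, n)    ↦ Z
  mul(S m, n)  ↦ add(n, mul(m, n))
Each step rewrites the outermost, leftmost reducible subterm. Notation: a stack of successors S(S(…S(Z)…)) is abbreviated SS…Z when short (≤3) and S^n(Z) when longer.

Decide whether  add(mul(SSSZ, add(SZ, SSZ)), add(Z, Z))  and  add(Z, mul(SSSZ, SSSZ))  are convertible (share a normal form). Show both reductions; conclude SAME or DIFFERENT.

Term A:
  start: add(mul(SSSZ, add(SZ, SSZ)), add(Z, Z))
  [1] add(add(add(SZ, SSZ), mul(SSZ, add(SZ, SSZ))), add(Z, Z))
  [2] add(add(S(add(Z, SSZ)), mul(SSZ, add(SZ, SSZ))), add(Z, Z))
  [3] add(S(add(add(Z, SSZ), mul(SSZ, add(SZ, SSZ)))), add(Z, Z))
  [4] S(add(add(add(Z, SSZ), mul(SSZ, add(SZ, SSZ))), add(Z, Z)))
  [5] S(add(add(SSZ, mul(SSZ, add(SZ, SSZ))), add(Z, Z)))
  [6] S(add(S(add(SZ, mul(SSZ, add(SZ, SSZ)))), add(Z, Z)))
  [7] S(S(add(add(SZ, mul(SSZ, add(SZ, SSZ))), add(Z, Z))))
  [8] S(S(add(S(add(Z, mul(SSZ, add(SZ, SSZ)))), add(Z, Z))))
  [9] S(S(S(add(add(Z, mul(SSZ, add(SZ, SSZ))), add(Z, Z)))))
  [10] S(S(S(add(mul(SSZ, add(SZ, SSZ)), add(Z, Z)))))
  [11] S(S(S(add(add(add(SZ, SSZ), mul(SZ, add(SZ, SSZ))), add(Z, Z)))))
  [12] S(S(S(add(add(S(add(Z, SSZ)), mul(SZ, add(SZ, SSZ))), add(Z, Z)))))
  [13] S(S(S(add(S(add(add(Z, SSZ), mul(SZ, add(SZ, SSZ)))), add(Z, Z)))))
  [14] S(S(S(S(add(add(add(Z, SSZ), mul(SZ, add(SZ, SSZ))), add(Z, Z))))))
  [15] S(S(S(S(add(add(SSZ, mul(SZ, add(SZ, SSZ))), add(Z, Z))))))
  [16] S(S(S(S(add(S(add(SZ, mul(SZ, add(SZ, SSZ)))), add(Z, Z))))))
  [17] S(S(S(S(S(add(add(SZ, mul(SZ, add(SZ, SSZ))), add(Z, Z)))))))
  [18] S(S(S(S(S(add(S(add(Z, mul(SZ, add(SZ, SSZ)))), add(Z, Z)))))))
  [19] S(S(S(S(S(S(add(add(Z, mul(SZ, add(SZ, SSZ))), add(Z, Z))))))))
  [20] S(S(S(S(S(S(add(mul(SZ, add(SZ, SSZ)), add(Z, Z))))))))
  [21] S(S(S(S(S(S(add(add(add(SZ, SSZ), mul(Z, add(SZ, SSZ))), add(Z, Z))))))))
  [22] S(S(S(S(S(S(add(add(S(add(Z, SSZ)), mul(Z, add(SZ, SSZ))), add(Z, Z))))))))
  [23] S(S(S(S(S(S(add(S(add(add(Z, SSZ), mul(Z, add(SZ, SSZ)))), add(Z, Z))))))))
  [24] S(S(S(S(S(S(S(add(add(add(Z, SSZ), mul(Z, add(SZ, SSZ))), add(Z, Z)))))))))
  [25] S(S(S(S(S(S(S(add(add(SSZ, mul(Z, add(SZ, SSZ))), add(Z, Z)))))))))
  [26] S(S(S(S(S(S(S(add(S(add(SZ, mul(Z, add(SZ, SSZ)))), add(Z, Z)))))))))
  [27] S(S(S(S(S(S(S(S(add(add(SZ, mul(Z, add(SZ, SSZ))), add(Z, Z))))))))))
  [28] S(S(S(S(S(S(S(S(add(S(add(Z, mul(Z, add(SZ, SSZ)))), add(Z, Z))))))))))
  [29] S(S(S(S(S(S(S(S(S(add(add(Z, mul(Z, add(SZ, SSZ))), add(Z, Z)))))))))))
  [30] S(S(S(S(S(S(S(S(S(add(mul(Z, add(SZ, SSZ)), add(Z, Z)))))))))))
  [31] S(S(S(S(S(S(S(S(S(add(Z, add(Z, Z)))))))))))
  [32] S(S(S(S(S(S(S(S(S(add(Z, Z))))))))))
  [33] S^9(Z)

Term B:
  start: add(Z, mul(SSSZ, SSSZ))
  [1] mul(SSSZ, SSSZ)
  [2] add(SSSZ, mul(SSZ, SSSZ))
  [3] S(add(SSZ, mul(SSZ, SSSZ)))
  [4] S(S(add(SZ, mul(SSZ, SSSZ))))
  [5] S(S(S(add(Z, mul(SSZ, SSSZ)))))
  [6] S(S(S(mul(SSZ, SSSZ))))
  [7] S(S(S(add(SSSZ, mul(SZ, SSSZ)))))
  [8] S(S(S(S(add(SSZ, mul(SZ, SSSZ))))))
  [9] S(S(S(S(S(add(SZ, mul(SZ, SSSZ)))))))
  [10] S(S(S(S(S(S(add(Z, mul(SZ, SSSZ))))))))
  [11] S(S(S(S(S(S(mul(SZ, SSSZ)))))))
  [12] S(S(S(S(S(S(add(SSSZ, mul(Z, SSSZ))))))))
  [13] S(S(S(S(S(S(S(add(SSZ, mul(Z, SSSZ)))))))))
  [14] S(S(S(S(S(S(S(S(add(SZ, mul(Z, SSSZ))))))))))
  [15] S(S(S(S(S(S(S(S(S(add(Z, mul(Z, SSSZ)))))))))))
  [16] S(S(S(S(S(S(S(S(S(mul(Z, SSSZ))))))))))
  [17] S^9(Z)

Answer: SAME — A ⇓ S^9(Z), B ⇓ S^9(Z)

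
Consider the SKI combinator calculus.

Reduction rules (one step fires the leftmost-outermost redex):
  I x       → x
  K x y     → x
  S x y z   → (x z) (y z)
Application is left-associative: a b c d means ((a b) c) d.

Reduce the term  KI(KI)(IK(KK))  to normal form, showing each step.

  start: KI(KI)(IK(KK))
  →1  I(IK(KK))
  →2  IK(KK)
  →3  K(KK)

Answer: normal form = K(KK)  (in 3 steps)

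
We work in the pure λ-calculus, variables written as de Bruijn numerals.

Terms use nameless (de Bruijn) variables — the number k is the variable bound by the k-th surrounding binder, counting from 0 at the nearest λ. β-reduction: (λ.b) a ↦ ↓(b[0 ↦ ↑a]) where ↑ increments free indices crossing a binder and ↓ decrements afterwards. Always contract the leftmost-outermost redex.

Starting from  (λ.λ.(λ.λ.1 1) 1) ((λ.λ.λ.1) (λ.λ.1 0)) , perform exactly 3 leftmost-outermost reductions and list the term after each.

Answer: after 3 steps: λ.λ.(λ.λ.1) ((λ.λ.λ.1) (λ.λ.1 0))

Working:
  start: (λ.λ.(λ.λ.1 1) 1) ((λ.λ.λ.1) (λ.λ.1 0))
  →1  λ.(λ.λ.1 1) ((λ.λ.λ.1) (λ.λ.1 0))
  →2  λ.λ.(λ.λ.λ.1) (λ.λ.1 0) ((λ.λ.λ.1) (λ.λ.1 0))
  →3  λ.λ.(λ.λ.1) ((λ.λ.λ.1) (λ.λ.1 0))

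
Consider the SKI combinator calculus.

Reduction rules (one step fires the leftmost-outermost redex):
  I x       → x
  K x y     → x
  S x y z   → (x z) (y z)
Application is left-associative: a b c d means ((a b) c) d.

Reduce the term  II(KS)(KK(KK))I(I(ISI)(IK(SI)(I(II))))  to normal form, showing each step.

Answer: normal form = SI(SI(SI))  (in 7 steps)

Derivation:
  start: II(KS)(KK(KK))I(I(ISI)(IK(SI)(I(II))))
  step 1: I(KS)(KK(KK))I(I(ISI)(IK(SI)(I(II))))
  step 2: KS(KK(KK))I(I(ISI)(IK(SI)(I(II))))
  step 3: SI(I(ISI)(IK(SI)(I(II))))
  step 4: SI(ISI(IK(SI)(I(II))))
  step 5: SI(SI(IK(SI)(I(II))))
  step 6: SI(SI(K(SI)(I(II))))
  step 7: SI(SI(SI))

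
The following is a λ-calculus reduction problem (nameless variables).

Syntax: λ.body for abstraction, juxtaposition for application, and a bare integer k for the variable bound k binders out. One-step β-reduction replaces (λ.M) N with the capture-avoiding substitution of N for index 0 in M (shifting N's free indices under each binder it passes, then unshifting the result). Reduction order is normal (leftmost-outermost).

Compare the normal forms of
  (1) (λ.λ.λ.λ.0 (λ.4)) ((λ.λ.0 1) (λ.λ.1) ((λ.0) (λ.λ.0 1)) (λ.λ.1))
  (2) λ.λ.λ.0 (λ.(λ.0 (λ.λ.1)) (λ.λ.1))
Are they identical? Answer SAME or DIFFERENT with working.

Term A:
  start: (λ.λ.λ.λ.0 (λ.4)) ((λ.λ.0 1) (λ.λ.1) ((λ.0) (λ.λ.0 1)) (λ.λ.1))
  [1] λ.λ.λ.0 (λ.(λ.λ.0 1) (λ.λ.1) ((λ.0) (λ.λ.0 1)) (λ.λ.1))
  [2] λ.λ.λ.0 (λ.(λ.0 (λ.λ.1)) ((λ.0) (λ.λ.0 1)) (λ.λ.1))
  [3] λ.λ.λ.0 (λ.(λ.0) (λ.λ.0 1) (λ.λ.1) (λ.λ.1))
  [4] λ.λ.λ.0 (λ.(λ.λ.0 1) (λ.λ.1) (λ.λ.1))
  [5] λ.λ.λ.0 (λ.(λ.0 (λ.λ.1)) (λ.λ.1))
  [6] λ.λ.λ.0 (λ.(λ.λ.1) (λ.λ.1))
  [7] λ.λ.λ.0 (λ.λ.λ.λ.1)

Term B:
  start: λ.λ.λ.0 (λ.(λ.0 (λ.λ.1)) (λ.λ.1))
  [1] λ.λ.λ.0 (λ.(λ.λ.1) (λ.λ.1))
  [2] λ.λ.λ.0 (λ.λ.λ.λ.1)

Answer: SAME — A ⇓ λ.λ.λ.0 (λ.λ.λ.λ.1), B ⇓ λ.λ.λ.0 (λ.λ.λ.λ.1)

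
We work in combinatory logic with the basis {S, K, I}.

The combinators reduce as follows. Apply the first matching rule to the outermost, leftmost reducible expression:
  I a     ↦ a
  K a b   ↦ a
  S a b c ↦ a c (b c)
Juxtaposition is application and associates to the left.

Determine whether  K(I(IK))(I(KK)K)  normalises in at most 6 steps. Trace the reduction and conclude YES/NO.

  start: K(I(IK))(I(KK)K)
  →1  I(IK)
  →2  IK
  →3  K

Answer: YES — reaches normal form K in 3 ≤ 6 steps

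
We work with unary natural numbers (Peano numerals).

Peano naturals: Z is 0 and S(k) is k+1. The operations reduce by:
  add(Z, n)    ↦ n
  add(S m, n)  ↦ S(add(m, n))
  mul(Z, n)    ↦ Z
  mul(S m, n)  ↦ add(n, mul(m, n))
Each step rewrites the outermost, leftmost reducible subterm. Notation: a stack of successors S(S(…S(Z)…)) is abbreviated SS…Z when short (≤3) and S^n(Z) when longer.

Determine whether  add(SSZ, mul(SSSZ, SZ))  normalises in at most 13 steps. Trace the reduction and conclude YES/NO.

  start: add(SSZ, mul(SSSZ, SZ))
  step 1: S(add(SZ, mul(SSSZ, SZ)))
  step 2: S(S(add(Z, mul(SSSZ, SZ))))
  step 3: S(S(mul(SSSZ, SZ)))
  step 4: S(S(add(SZ, mul(SSZ, SZ))))
  step 5: S(S(S(add(Z, mul(SSZ, SZ)))))
  step 6: S(S(S(mul(SSZ, SZ))))
  step 7: S(S(S(add(SZ, mul(SZ, SZ)))))
  step 8: S(S(S(S(add(Z, mul(SZ, SZ))))))
  step 9: S(S(S(S(mul(SZ, SZ)))))
  step 10: S(S(S(S(add(SZ, mul(Z, SZ))))))
  step 11: S(S(S(S(S(add(Z, mul(Z, SZ)))))))
  step 12: S(S(S(S(S(mul(Z, SZ))))))
  step 13: S^5(Z)

Answer: YES — reaches normal form S^5(Z) in 13 ≤ 13 steps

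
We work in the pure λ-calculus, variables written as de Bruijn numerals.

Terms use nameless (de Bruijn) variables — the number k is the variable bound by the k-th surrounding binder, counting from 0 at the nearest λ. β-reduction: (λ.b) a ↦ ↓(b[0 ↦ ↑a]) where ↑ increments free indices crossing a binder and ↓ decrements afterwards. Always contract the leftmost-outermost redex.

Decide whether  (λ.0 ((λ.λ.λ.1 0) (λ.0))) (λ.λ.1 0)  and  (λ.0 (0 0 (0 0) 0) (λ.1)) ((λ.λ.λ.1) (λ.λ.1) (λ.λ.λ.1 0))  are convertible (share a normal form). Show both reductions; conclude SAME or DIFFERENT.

Term A:
  start: (λ.0 ((λ.λ.λ.1 0) (λ.0))) (λ.λ.1 0)
  step 1: (λ.λ.1 0) ((λ.λ.λ.1 0) (λ.0))
  step 2: λ.(λ.λ.λ.1 0) (λ.0) 0
  step 3: λ.(λ.λ.1 0) 0
  step 4: λ.λ.1 0

Term B:
  start: (λ.0 (0 0 (0 0) 0) (λ.1)) ((λ.λ.λ.1) (λ.λ.1) (λ.λ.λ.1 0))
  step 1: (λ.λ.λ.1) (λ.λ.1) (λ.λ.λ.1 0) ((λ.λ.λ.1) (λ.λ.1) (λ.λ.λ.1 0) ((λ.λ.λ.1) (λ.λ.1) (λ.λ.λ.1 0)) ((λ.λ.λ.1) (λ.λ.1) (λ.λ.λ.1 0) ((λ.λ.λ.1) (λ.λ.1) (λ.λ.λ.1 0))) ((λ.λ.λ.1) (λ.λ.1) (λ.λ.λ.1 0))) (λ.(λ.λ.λ.1) (λ.λ.1) (λ.λ.λ.1 0))
  step 2: (λ.λ.1) (λ.λ.λ.1 0) ((λ.λ.λ.1) (λ.λ.1) (λ.λ.λ.1 0) ((λ.λ.λ.1) (λ.λ.1) (λ.λ.λ.1 0)) ((λ.λ.λ.1) (λ.λ.1) (λ.λ.λ.1 0) ((λ.λ.λ.1) (λ.λ.1) (λ.λ.λ.1 0))) ((λ.λ.λ.1) (λ.λ.1) (λ.λ.λ.1 0))) (λ.(λ.λ.λ.1) (λ.λ.1) (λ.λ.λ.1 0))
  step 3: (λ.λ.λ.λ.1 0) ((λ.λ.λ.1) (λ.λ.1) (λ.λ.λ.1 0) ((λ.λ.λ.1) (λ.λ.1) (λ.λ.λ.1 0)) ((λ.λ.λ.1) (λ.λ.1) (λ.λ.λ.1 0) ((λ.λ.λ.1) (λ.λ.1) (λ.λ.λ.1 0))) ((λ.λ.λ.1) (λ.λ.1) (λ.λ.λ.1 0))) (λ.(λ.λ.λ.1) (λ.λ.1) (λ.λ.λ.1 0))
  step 4: (λ.λ.λ.1 0) (λ.(λ.λ.λ.1) (λ.λ.1) (λ.λ.λ.1 0))
  step 5: λ.λ.1 0

Answer: SAME — A ⇓ λ.λ.1 0, B ⇓ λ.λ.1 0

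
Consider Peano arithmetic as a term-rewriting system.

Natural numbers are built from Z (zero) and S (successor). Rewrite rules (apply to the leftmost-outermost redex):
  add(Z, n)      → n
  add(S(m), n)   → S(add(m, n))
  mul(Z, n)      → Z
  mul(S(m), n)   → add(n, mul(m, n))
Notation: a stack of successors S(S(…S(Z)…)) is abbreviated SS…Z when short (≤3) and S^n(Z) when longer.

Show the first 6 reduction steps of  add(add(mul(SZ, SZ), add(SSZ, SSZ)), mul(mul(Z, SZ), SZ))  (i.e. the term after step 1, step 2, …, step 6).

  start: add(add(mul(SZ, SZ), add(SSZ, SSZ)), mul(mul(Z, SZ), SZ))
  [1] add(add(add(SZ, mul(Z, SZ)), add(SSZ, SSZ)), mul(mul(Z, SZ), SZ))
  [2] add(add(S(add(Z, mul(Z, SZ))), add(SSZ, SSZ)), mul(mul(Z, SZ), SZ))
  [3] add(S(add(add(Z, mul(Z, SZ)), add(SSZ, SSZ))), mul(mul(Z, SZ), SZ))
  [4] S(add(add(add(Z, mul(Z, SZ)), add(SSZ, SSZ)), mul(mul(Z, SZ), SZ)))
  [5] S(add(add(mul(Z, SZ), add(SSZ, SSZ)), mul(mul(Z, SZ), SZ)))
  [6] S(add(add(Z, add(SSZ, SSZ)), mul(mul(Z, SZ), SZ)))

Answer: after 6 steps: S(add(add(Z, add(SSZ, SSZ)), mul(mul(Z, SZ), SZ)))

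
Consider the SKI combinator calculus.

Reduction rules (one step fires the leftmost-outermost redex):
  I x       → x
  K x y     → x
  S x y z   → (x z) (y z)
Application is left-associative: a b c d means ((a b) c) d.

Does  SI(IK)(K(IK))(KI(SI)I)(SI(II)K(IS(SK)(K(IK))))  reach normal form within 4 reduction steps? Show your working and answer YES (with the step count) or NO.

  start: SI(IK)(K(IK))(KI(SI)I)(SI(II)K(IS(SK)(K(IK))))
  →1  I(K(IK))(IK(K(IK)))(KI(SI)I)(SI(II)K(IS(SK)(K(IK))))
  →2  K(IK)(IK(K(IK)))(KI(SI)I)(SI(II)K(IS(SK)(K(IK))))
  →3  IK(KI(SI)I)(SI(II)K(IS(SK)(K(IK))))
  →4  K(KI(SI)I)(SI(II)K(IS(SK)(K(IK))))

Answer: NO — after 4 steps the term is K(KI(SI)I)(SI(II)K(IS(SK)(K(IK)))), not yet normal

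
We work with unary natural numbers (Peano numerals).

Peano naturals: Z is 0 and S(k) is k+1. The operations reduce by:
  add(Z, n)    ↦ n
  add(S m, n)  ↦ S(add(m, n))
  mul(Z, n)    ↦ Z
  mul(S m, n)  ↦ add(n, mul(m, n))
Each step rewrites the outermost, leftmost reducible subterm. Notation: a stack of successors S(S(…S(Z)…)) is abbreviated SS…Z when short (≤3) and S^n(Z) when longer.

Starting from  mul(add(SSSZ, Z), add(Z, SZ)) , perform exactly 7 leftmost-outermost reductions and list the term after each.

Answer: after 7 steps: S(add(add(Z, SZ), mul(add(SZ, Z), add(Z, SZ))))

Working:
  start: mul(add(SSSZ, Z), add(Z, SZ))
  →1  mul(S(add(SSZ, Z)), add(Z, SZ))
  →2  add(add(Z, SZ), mul(add(SSZ, Z), add(Z, SZ)))
  →3  add(SZ, mul(add(SSZ, Z), add(Z, SZ)))
  →4  S(add(Z, mul(add(SSZ, Z), add(Z, SZ))))
  →5  S(mul(add(SSZ, Z), add(Z, SZ)))
  →6  S(mul(S(add(SZ, Z)), add(Z, SZ)))
  →7  S(add(add(Z, SZ), mul(add(SZ, Z), add(Z, SZ))))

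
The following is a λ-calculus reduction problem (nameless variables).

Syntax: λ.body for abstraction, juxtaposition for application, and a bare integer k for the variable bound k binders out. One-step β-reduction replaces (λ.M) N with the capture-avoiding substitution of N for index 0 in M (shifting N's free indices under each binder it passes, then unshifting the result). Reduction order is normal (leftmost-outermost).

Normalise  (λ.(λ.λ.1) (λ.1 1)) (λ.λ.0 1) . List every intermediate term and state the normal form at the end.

  start: (λ.(λ.λ.1) (λ.1 1)) (λ.λ.0 1)
  step 1: (λ.λ.1) (λ.(λ.λ.0 1) (λ.λ.0 1))
  step 2: λ.λ.(λ.λ.0 1) (λ.λ.0 1)
  step 3: λ.λ.λ.0 (λ.λ.0 1)

Answer: normal form = λ.λ.λ.0 (λ.λ.0 1)  (in 3 steps)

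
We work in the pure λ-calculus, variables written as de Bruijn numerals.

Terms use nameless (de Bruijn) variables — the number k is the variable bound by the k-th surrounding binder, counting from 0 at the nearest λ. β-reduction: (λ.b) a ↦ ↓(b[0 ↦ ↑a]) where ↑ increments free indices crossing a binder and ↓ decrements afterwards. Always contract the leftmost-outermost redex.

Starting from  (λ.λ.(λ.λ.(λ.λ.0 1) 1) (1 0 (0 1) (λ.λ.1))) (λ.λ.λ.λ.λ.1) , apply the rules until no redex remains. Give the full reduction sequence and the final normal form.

Answer: normal form = λ.λ.λ.0 (λ.λ.1)  (in 6 steps)

Derivation:
  start: (λ.λ.(λ.λ.(λ.λ.0 1) 1) (1 0 (0 1) (λ.λ.1))) (λ.λ.λ.λ.λ.1)
  step 1: λ.(λ.λ.(λ.λ.0 1) 1) ((λ.λ.λ.λ.λ.1) 0 (0 (λ.λ.λ.λ.λ.1)) (λ.λ.1))
  step 2: λ.λ.(λ.λ.0 1) ((λ.λ.λ.λ.λ.1) 1 (1 (λ.λ.λ.λ.λ.1)) (λ.λ.1))
  step 3: λ.λ.λ.0 ((λ.λ.λ.λ.λ.1) 2 (2 (λ.λ.λ.λ.λ.1)) (λ.λ.1))
  step 4: λ.λ.λ.0 ((λ.λ.λ.λ.1) (2 (λ.λ.λ.λ.λ.1)) (λ.λ.1))
  step 5: λ.λ.λ.0 ((λ.λ.λ.1) (λ.λ.1))
  step 6: λ.λ.λ.0 (λ.λ.1)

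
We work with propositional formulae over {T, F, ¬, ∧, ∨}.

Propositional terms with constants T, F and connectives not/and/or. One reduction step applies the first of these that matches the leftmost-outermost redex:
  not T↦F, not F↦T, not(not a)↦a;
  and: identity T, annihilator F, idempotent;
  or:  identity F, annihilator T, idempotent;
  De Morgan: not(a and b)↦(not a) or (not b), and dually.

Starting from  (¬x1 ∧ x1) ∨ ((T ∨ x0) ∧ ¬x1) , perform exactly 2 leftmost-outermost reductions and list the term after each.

  start: (¬x1 ∧ x1) ∨ ((T ∨ x0) ∧ ¬x1)
  →1  (¬x1 ∧ x1) ∨ (T ∧ ¬x1)
  →2  (¬x1 ∧ x1) ∨ ¬x1

Answer: after 2 steps: (¬x1 ∧ x1) ∨ ¬x1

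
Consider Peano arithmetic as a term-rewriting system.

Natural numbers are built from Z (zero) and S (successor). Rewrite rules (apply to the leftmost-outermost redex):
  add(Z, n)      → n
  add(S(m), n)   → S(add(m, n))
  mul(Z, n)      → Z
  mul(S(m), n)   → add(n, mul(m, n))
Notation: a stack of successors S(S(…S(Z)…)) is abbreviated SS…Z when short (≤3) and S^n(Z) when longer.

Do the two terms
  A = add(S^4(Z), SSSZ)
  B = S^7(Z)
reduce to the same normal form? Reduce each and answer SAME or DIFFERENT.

Term A:
  start: add(S^4(Z), SSSZ)
  →1  S(add(SSSZ, SSSZ))
  →2  S(S(add(SSZ, SSSZ)))
  →3  S(S(S(add(SZ, SSSZ))))
  →4  S(S(S(S(add(Z, SSSZ)))))
  →5  S^7(Z)

Term B:
  start: S^7(Z)

Answer: SAME — A ⇓ S^7(Z), B ⇓ S^7(Z)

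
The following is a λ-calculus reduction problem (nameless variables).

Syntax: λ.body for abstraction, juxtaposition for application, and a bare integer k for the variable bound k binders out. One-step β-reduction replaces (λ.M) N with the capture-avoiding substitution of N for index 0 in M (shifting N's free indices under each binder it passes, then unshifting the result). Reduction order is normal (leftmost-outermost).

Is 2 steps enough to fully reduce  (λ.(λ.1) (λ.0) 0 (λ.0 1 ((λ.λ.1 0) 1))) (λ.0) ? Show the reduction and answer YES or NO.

  start: (λ.(λ.1) (λ.0) 0 (λ.0 1 ((λ.λ.1 0) 1))) (λ.0)
  →1  (λ.λ.0) (λ.0) (λ.0) (λ.0 (λ.0) ((λ.λ.1 0) (λ.0)))
  →2  (λ.0) (λ.0) (λ.0 (λ.0) ((λ.λ.1 0) (λ.0)))

Answer: NO — after 2 steps the term is (λ.0) (λ.0) (λ.0 (λ.0) ((λ.λ.1 0) (λ.0))), not yet normal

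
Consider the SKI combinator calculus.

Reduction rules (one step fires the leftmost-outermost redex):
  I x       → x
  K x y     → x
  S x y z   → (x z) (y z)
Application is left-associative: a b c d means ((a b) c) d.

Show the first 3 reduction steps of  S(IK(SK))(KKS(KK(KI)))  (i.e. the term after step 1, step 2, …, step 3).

Answer: after 3 steps: S(K(SK))(KK)

Working:
  start: S(IK(SK))(KKS(KK(KI)))
  [1] S(K(SK))(KKS(KK(KI)))
  [2] S(K(SK))(K(KK(KI)))
  [3] S(K(SK))(KK)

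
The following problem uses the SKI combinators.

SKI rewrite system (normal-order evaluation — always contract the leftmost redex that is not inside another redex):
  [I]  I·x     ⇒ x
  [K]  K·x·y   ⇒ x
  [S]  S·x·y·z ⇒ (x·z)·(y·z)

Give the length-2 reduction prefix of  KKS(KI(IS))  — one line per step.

  start: KKS(KI(IS))
  step 1: K(KI(IS))
  step 2: KI

Answer: after 2 steps: KI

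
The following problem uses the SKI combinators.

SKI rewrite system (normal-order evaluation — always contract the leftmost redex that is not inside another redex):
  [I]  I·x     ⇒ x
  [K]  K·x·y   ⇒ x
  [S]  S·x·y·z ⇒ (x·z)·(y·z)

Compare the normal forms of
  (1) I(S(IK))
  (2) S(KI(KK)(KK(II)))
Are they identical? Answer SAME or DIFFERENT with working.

Term A:
  start: I(S(IK))
  [1] S(IK)
  [2] SK

Term B:
  start: S(KI(KK)(KK(II)))
  [1] S(I(KK(II)))
  [2] S(KK(II))
  [3] SK

Answer: SAME — A ⇓ SK, B ⇓ SK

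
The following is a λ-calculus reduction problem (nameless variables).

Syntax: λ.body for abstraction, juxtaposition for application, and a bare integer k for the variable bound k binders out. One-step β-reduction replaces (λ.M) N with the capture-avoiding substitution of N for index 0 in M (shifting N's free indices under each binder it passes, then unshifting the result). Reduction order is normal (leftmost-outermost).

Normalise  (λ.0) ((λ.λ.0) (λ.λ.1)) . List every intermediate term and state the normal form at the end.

  start: (λ.0) ((λ.λ.0) (λ.λ.1))
  [1] (λ.λ.0) (λ.λ.1)
  [2] λ.0

Answer: normal form = λ.0  (in 2 steps)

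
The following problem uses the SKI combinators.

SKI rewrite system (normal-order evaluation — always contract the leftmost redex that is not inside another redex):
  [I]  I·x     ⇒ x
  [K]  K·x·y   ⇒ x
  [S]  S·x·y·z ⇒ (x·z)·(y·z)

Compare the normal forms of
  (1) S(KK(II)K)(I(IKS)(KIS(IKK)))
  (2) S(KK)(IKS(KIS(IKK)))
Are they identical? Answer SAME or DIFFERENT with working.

Term A:
  start: S(KK(II)K)(I(IKS)(KIS(IKK)))
  step 1: S(KK)(I(IKS)(KIS(IKK)))
  step 2: S(KK)(IKS(KIS(IKK)))
  step 3: S(KK)(KS(KIS(IKK)))
  step 4: S(KK)S

Term B:
  start: S(KK)(IKS(KIS(IKK)))
  step 1: S(KK)(KS(KIS(IKK)))
  step 2: S(KK)S

Answer: SAME — A ⇓ S(KK)S, B ⇓ S(KK)S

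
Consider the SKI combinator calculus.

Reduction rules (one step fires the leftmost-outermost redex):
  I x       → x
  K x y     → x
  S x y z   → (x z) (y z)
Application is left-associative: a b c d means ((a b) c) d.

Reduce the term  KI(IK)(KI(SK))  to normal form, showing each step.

Answer: normal form = I  (in 3 steps)

Working:
  start: KI(IK)(KI(SK))
  step 1: I(KI(SK))
  step 2: KI(SK)
  step 3: I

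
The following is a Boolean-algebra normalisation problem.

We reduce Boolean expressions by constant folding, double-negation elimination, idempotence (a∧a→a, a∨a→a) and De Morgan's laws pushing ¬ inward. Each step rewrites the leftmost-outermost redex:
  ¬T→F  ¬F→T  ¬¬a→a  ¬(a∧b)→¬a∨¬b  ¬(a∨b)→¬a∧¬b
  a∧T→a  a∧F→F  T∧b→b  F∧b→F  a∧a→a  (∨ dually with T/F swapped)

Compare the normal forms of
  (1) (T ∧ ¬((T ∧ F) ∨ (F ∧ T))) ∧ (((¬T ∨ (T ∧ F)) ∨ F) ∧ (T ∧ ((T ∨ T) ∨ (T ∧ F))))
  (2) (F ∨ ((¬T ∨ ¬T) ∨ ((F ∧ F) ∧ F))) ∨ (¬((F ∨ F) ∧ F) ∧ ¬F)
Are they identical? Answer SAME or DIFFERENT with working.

Term A:
  start: (T ∧ ¬((T ∧ F) ∨ (F ∧ T))) ∧ (((¬T ∨ (T ∧ F)) ∨ F) ∧ (T ∧ ((T ∨ T) ∨ (T ∧ F))))
  [1] ¬((T ∧ F) ∨ (F ∧ T)) ∧ (((¬T ∨ (T ∧ F)) ∨ F) ∧ (T ∧ ((T ∨ T) ∨ (T ∧ F))))
  [2] (¬(T ∧ F) ∧ ¬(F ∧ T)) ∧ (((¬T ∨ (T ∧ F)) ∨ F) ∧ (T ∧ ((T ∨ T) ∨ (T ∧ F))))
  [3] ((¬T ∨ ¬F) ∧ ¬(F ∧ T)) ∧ (((¬T ∨ (T ∧ F)) ∨ F) ∧ (T ∧ ((T ∨ T) ∨ (T ∧ F))))
  [4] ((F ∨ ¬F) ∧ ¬(F ∧ T)) ∧ (((¬T ∨ (T ∧ F)) ∨ F) ∧ (T ∧ ((T ∨ T) ∨ (T ∧ F))))
  [5] (¬F ∧ ¬(F ∧ T)) ∧ (((¬T ∨ (T ∧ F)) ∨ F) ∧ (T ∧ ((T ∨ T) ∨ (T ∧ F))))
  [6] (T ∧ ¬(F ∧ T)) ∧ (((¬T ∨ (T ∧ F)) ∨ F) ∧ (T ∧ ((T ∨ T) ∨ (T ∧ F))))
  [7] ¬(F ∧ T) ∧ (((¬T ∨ (T ∧ F)) ∨ F) ∧ (T ∧ ((T ∨ T) ∨ (T ∧ F))))
  [8] (¬F ∨ ¬T) ∧ (((¬T ∨ (T ∧ F)) ∨ F) ∧ (T ∧ ((T ∨ T) ∨ (T ∧ F))))
  [9] (T ∨ ¬T) ∧ (((¬T ∨ (T ∧ F)) ∨ F) ∧ (T ∧ ((T ∨ T) ∨ (T ∧ F))))
  [10] T ∧ (((¬T ∨ (T ∧ F)) ∨ F) ∧ (T ∧ ((T ∨ T) ∨ (T ∧ F))))
  [11] ((¬T ∨ (T ∧ F)) ∨ F) ∧ (T ∧ ((T ∨ T) ∨ (T ∧ F)))
  [12] (¬T ∨ (T ∧ F)) ∧ (T ∧ ((T ∨ T) ∨ (T ∧ F)))
  [13] (F ∨ (T ∧ F)) ∧ (T ∧ ((T ∨ T) ∨ (T ∧ F)))
  [14] (T ∧ F) ∧ (T ∧ ((T ∨ T) ∨ (T ∧ F)))
  [15] F ∧ (T ∧ ((T ∨ T) ∨ (T ∧ F)))
  [16] F

Term B:
  start: (F ∨ ((¬T ∨ ¬T) ∨ ((F ∧ F) ∧ F))) ∨ (¬((F ∨ F) ∧ F) ∧ ¬F)
  [1] ((¬T ∨ ¬T) ∨ ((F ∧ F) ∧ F)) ∨ (¬((F ∨ F) ∧ F) ∧ ¬F)
  [2] (¬T ∨ ((F ∧ F) ∧ F)) ∨ (¬((F ∨ F) ∧ F) ∧ ¬F)
  [3] (F ∨ ((F ∧ F) ∧ F)) ∨ (¬((F ∨ F) ∧ F) ∧ ¬F)
  [4] ((F ∧ F) ∧ F) ∨ (¬((F ∨ F) ∧ F) ∧ ¬F)
  [5] F ∨ (¬((F ∨ F) ∧ F) ∧ ¬F)
  [6] ¬((F ∨ F) ∧ F) ∧ ¬F
  [7] (¬(F ∨ F) ∨ ¬F) ∧ ¬F
  [8] ((¬F ∧ ¬F) ∨ ¬F) ∧ ¬F
  [9] (¬F ∨ ¬F) ∧ ¬F
  [10] ¬F ∧ ¬F
  [11] ¬F
  [12] T

Answer: DIFFERENT — A ⇓ F, B ⇓ T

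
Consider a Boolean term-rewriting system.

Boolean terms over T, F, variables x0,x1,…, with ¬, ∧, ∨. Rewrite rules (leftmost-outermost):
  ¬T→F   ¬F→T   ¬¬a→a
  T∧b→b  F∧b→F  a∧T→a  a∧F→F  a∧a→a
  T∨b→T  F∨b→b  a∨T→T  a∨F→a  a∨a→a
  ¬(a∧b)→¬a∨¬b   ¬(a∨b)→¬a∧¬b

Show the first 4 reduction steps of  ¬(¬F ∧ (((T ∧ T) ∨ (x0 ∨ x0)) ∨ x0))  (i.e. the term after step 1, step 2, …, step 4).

Answer: after 4 steps: ¬((T ∧ T) ∨ (x0 ∨ x0)) ∧ ¬x0

Reduction:
  start: ¬(¬F ∧ (((T ∧ T) ∨ (x0 ∨ x0)) ∨ x0))
  →1  ¬¬F ∨ ¬(((T ∧ T) ∨ (x0 ∨ x0)) ∨ x0)
  →2  F ∨ ¬(((T ∧ T) ∨ (x0 ∨ x0)) ∨ x0)
  →3  ¬(((T ∧ T) ∨ (x0 ∨ x0)) ∨ x0)
  →4  ¬((T ∧ T) ∨ (x0 ∨ x0)) ∧ ¬x0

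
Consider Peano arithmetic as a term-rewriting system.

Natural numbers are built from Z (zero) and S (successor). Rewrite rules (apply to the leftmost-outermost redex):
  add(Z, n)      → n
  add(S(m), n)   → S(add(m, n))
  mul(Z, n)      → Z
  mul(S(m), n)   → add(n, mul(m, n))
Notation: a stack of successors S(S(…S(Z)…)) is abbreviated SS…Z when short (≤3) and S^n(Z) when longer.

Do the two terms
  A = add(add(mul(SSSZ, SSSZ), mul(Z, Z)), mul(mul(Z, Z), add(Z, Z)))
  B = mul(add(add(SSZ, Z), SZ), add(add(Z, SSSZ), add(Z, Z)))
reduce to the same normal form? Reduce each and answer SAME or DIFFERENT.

Answer: SAME — A ⇓ S^9(Z), B ⇓ S^9(Z)

Reduction:
Term A:
  start: add(add(mul(SSSZ, SSSZ), mul(Z, Z)), mul(mul(Z, Z), add(Z, Z)))
  step 1: add(add(add(SSSZ, mul(SSZ, SSSZ)), mul(Z, Z)), mul(mul(Z, Z), add(Z, Z)))
  step 2: add(add(S(add(SSZ, mul(SSZ, SSSZ))), mul(Z, Z)), mul(mul(Z, Z), add(Z, Z)))
  step 3: add(S(add(add(SSZ, mul(SSZ, SSSZ)), mul(Z, Z))), mul(mul(Z, Z), add(Z, Z)))
  step 4: S(add(add(add(SSZ, mul(SSZ, SSSZ)), mul(Z, Z)), mul(mul(Z, Z), add(Z, Z))))
  step 5: S(add(add(S(add(SZ, mul(SSZ, SSSZ))), mul(Z, Z)), mul(mul(Z, Z), add(Z, Z))))
  step 6: S(add(S(add(add(SZ, mul(SSZ, SSSZ)), mul(Z, Z))), mul(mul(Z, Z), add(Z, Z))))
  step 7: S(S(add(add(add(SZ, mul(SSZ, SSSZ)), mul(Z, Z)), mul(mul(Z, Z), add(Z, Z)))))
  step 8: S(S(add(add(S(add(Z, mul(SSZ, SSSZ))), mul(Z, Z)), mul(mul(Z, Z), add(Z, Z)))))
  step 9: S(S(add(S(add(add(Z, mul(SSZ, SSSZ)), mul(Z, Z))), mul(mul(Z, Z), add(Z, Z)))))
  step 10: S(S(S(add(add(add(Z, mul(SSZ, SSSZ)), mul(Z, Z)), mul(mul(Z, Z), add(Z, Z))))))
  step 11: S(S(S(add(add(mul(SSZ, SSSZ), mul(Z, Z)), mul(mul(Z, Z), add(Z, Z))))))
  step 12: S(S(S(add(add(add(SSSZ, mul(SZ, SSSZ)), mul(Z, Z)), mul(mul(Z, Z), add(Z, Z))))))
  step 13: S(S(S(add(add(S(add(SSZ, mul(SZ, SSSZ))), mul(Z, Z)), mul(mul(Z, Z), add(Z, Z))))))
  step 14: S(S(S(add(S(add(add(SSZ, mul(SZ, SSSZ)), mul(Z, Z))), mul(mul(Z, Z), add(Z, Z))))))
  step 15: S(S(S(S(add(add(add(SSZ, mul(SZ, SSSZ)), mul(Z, Z)), mul(mul(Z, Z), add(Z, Z)))))))
  step 16: S(S(S(S(add(add(S(add(SZ, mul(SZ, SSSZ))), mul(Z, Z)), mul(mul(Z, Z), add(Z, Z)))))))
  step 17: S(S(S(S(add(S(add(add(SZ, mul(SZ, SSSZ)), mul(Z, Z))), mul(mul(Z, Z), add(Z, Z)))))))
  step 18: S(S(S(S(S(add(add(add(SZ, mul(SZ, SSSZ)), mul(Z, Z)), mul(mul(Z, Z), add(Z, Z))))))))
  step 19: S(S(S(S(S(add(add(S(add(Z, mul(SZ, SSSZ))), mul(Z, Z)), mul(mul(Z, Z), add(Z, Z))))))))
  step 20: S(S(S(S(S(add(S(add(add(Z, mul(SZ, SSSZ)), mul(Z, Z))), mul(mul(Z, Z), add(Z, Z))))))))
  step 21: S(S(S(S(S(S(add(add(add(Z, mul(SZ, SSSZ)), mul(Z, Z)), mul(mul(Z, Z), add(Z, Z)))))))))
  step 22: S(S(S(S(S(S(add(add(mul(SZ, SSSZ), mul(Z, Z)), mul(mul(Z, Z), add(Z, Z)))))))))
  step 23: S(S(S(S(S(S(add(add(add(SSSZ, mul(Z, SSSZ)), mul(Z, Z)), mul(mul(Z, Z), add(Z, Z)))))))))
  step 24: S(S(S(S(S(S(add(add(S(add(SSZ, mul(Z, SSSZ))), mul(Z, Z)), mul(mul(Z, Z), add(Z, Z)))))))))
  step 25: S(S(S(S(S(S(add(S(add(add(SSZ, mul(Z, SSSZ)), mul(Z, Z))), mul(mul(Z, Z), add(Z, Z)))))))))
  step 26: S(S(S(S(S(S(S(add(add(add(SSZ, mul(Z, SSSZ)), mul(Z, Z)), mul(mul(Z, Z), add(Z, Z))))))))))
  step 27: S(S(S(S(S(S(S(add(add(S(add(SZ, mul(Z, SSSZ))), mul(Z, Z)), mul(mul(Z, Z), add(Z, Z))))))))))
  step 28: S(S(S(S(S(S(S(add(S(add(add(SZ, mul(Z, SSSZ)), mul(Z, Z))), mul(mul(Z, Z), add(Z, Z))))))))))
  step 29: S(S(S(S(S(S(S(S(add(add(add(SZ, mul(Z, SSSZ)), mul(Z, Z)), mul(mul(Z, Z), add(Z, Z)))))))))))
  step 30: S(S(S(S(S(S(S(S(add(add(S(add(Z, mul(Z, SSSZ))), mul(Z, Z)), mul(mul(Z, Z), add(Z, Z)))))))))))
  step 31: S(S(S(S(S(S(S(S(add(S(add(add(Z, mul(Z, SSSZ)), mul(Z, Z))), mul(mul(Z, Z), add(Z, Z)))))))))))
  step 32: S(S(S(S(S(S(S(S(S(add(add(add(Z, mul(Z, SSSZ)), mul(Z, Z)), mul(mul(Z, Z), add(Z, Z))))))))))))
  step 33: S(S(S(S(S(S(S(S(S(add(add(mul(Z, SSSZ), mul(Z, Z)), mul(mul(Z, Z), add(Z, Z))))))))))))
  step 34: S(S(S(S(S(S(S(S(S(add(add(Z, mul(Z, Z)), mul(mul(Z, Z), add(Z, Z))))))))))))
  step 35: S(S(S(S(S(S(S(S(S(add(mul(Z, Z), mul(mul(Z, Z), add(Z, Z))))))))))))
  step 36: S(S(S(S(S(S(S(S(S(add(Z, mul(mul(Z, Z), add(Z, Z))))))))))))
  step 37: S(S(S(S(S(S(S(S(S(mul(mul(Z, Z), add(Z, Z)))))))))))
  step 38: S(S(S(S(S(S(S(S(S(mul(Z, add(Z, Z)))))))))))
  step 39: S^9(Z)

Term B:
  start: mul(add(add(SSZ, Z), SZ), add(add(Z, SSSZ), add(Z, Z)))
  step 1: mul(add(S(add(SZ, Z)), SZ), add(add(Z, SSSZ), add(Z, Z)))
  step 2: mul(S(add(add(SZ, Z), SZ)), add(add(Z, SSSZ), add(Z, Z)))
  step 3: add(add(add(Z, SSSZ), add(Z, Z)), mul(add(add(SZ, Z), SZ), add(add(Z, SSSZ), add(Z, Z))))
  step 4: add(add(SSSZ, add(Z, Z)), mul(add(add(SZ, Z), SZ), add(add(Z, SSSZ), add(Z, Z))))
  step 5: add(S(add(SSZ, add(Z, Z))), mul(add(add(SZ, Z), SZ), add(add(Z, SSSZ), add(Z, Z))))
  step 6: S(add(add(SSZ, add(Z, Z)), mul(add(add(SZ, Z), SZ), add(add(Z, SSSZ), add(Z, Z)))))
  step 7: S(add(S(add(SZ, add(Z, Z))), mul(add(add(SZ, Z), SZ), add(add(Z, SSSZ), add(Z, Z)))))
  step 8: S(S(add(add(SZ, add(Z, Z)), mul(add(add(SZ, Z), SZ), add(add(Z, SSSZ), add(Z, Z))))))
  step 9: S(S(add(S(add(Z, add(Z, Z))), mul(add(add(SZ, Z), SZ), add(add(Z, SSSZ), add(Z, Z))))))
  step 10: S(S(S(add(add(Z, add(Z, Z)), mul(add(add(SZ, Z), SZ), add(add(Z, SSSZ), add(Z, Z)))))))
  step 11: S(S(S(add(add(Z, Z), mul(add(add(SZ, Z), SZ), add(add(Z, SSSZ), add(Z, Z)))))))
  step 12: S(S(S(add(Z, mul(add(add(SZ, Z), SZ), add(add(Z, SSSZ), add(Z, Z)))))))
  step 13: S(S(S(mul(add(add(SZ, Z), SZ), add(add(Z, SSSZ), add(Z, Z))))))
  step 14: S(S(S(mul(add(S(add(Z, Z)), SZ), add(add(Z, SSSZ), add(Z, Z))))))
  step 15: S(S(S(mul(S(add(add(Z, Z), SZ)), add(add(Z, SSSZ), add(Z, Z))))))
  step 16: S(S(S(add(add(add(Z, SSSZ), add(Z, Z)), mul(add(add(Z, Z), SZ), add(add(Z, SSSZ), add(Z, Z)))))))
  step 17: S(S(S(add(add(SSSZ, add(Z, Z)), mul(add(add(Z, Z), SZ), add(add(Z, SSSZ), add(Z, Z)))))))
  step 18: S(S(S(add(S(add(SSZ, add(Z, Z))), mul(add(add(Z, Z), SZ), add(add(Z, SSSZ), add(Z, Z)))))))
  step 19: S(S(S(S(add(add(SSZ, add(Z, Z)), mul(add(add(Z, Z), SZ), add(add(Z, SSSZ), add(Z, Z))))))))
  step 20: S(S(S(S(add(S(add(SZ, add(Z, Z))), mul(add(add(Z, Z), SZ), add(add(Z, SSSZ), add(Z, Z))))))))
  step 21: S(S(S(S(S(add(add(SZ, add(Z, Z)), mul(add(add(Z, Z), SZ), add(add(Z, SSSZ), add(Z, Z)))))))))
  step 22: S(S(S(S(S(add(S(add(Z, add(Z, Z))), mul(add(add(Z, Z), SZ), add(add(Z, SSSZ), add(Z, Z)))))))))
  step 23: S(S(S(S(S(S(add(add(Z, add(Z, Z)), mul(add(add(Z, Z), SZ), add(add(Z, SSSZ), add(Z, Z))))))))))
  step 24: S(S(S(S(S(S(add(add(Z, Z), mul(add(add(Z, Z), SZ), add(add(Z, SSSZ), add(Z, Z))))))))))
  step 25: S(S(S(S(S(S(add(Z, mul(add(add(Z, Z), SZ), add(add(Z, SSSZ), add(Z, Z))))))))))
  step 26: S(S(S(S(S(S(mul(add(add(Z, Z), SZ), add(add(Z, SSSZ), add(Z, Z)))))))))
  step 27: S(S(S(S(S(S(mul(add(Z, SZ), add(add(Z, SSSZ), add(Z, Z)))))))))
  step 28: S(S(S(S(S(S(mul(SZ, add(add(Z, SSSZ), add(Z, Z)))))))))
  step 29: S(S(S(S(S(S(add(add(add(Z, SSSZ), add(Z, Z)), mul(Z, add(add(Z, SSSZ), add(Z, Z))))))))))
  step 30: S(S(S(S(S(S(add(add(SSSZ, add(Z, Z)), mul(Z, add(add(Z, SSSZ), add(Z, Z))))))))))
  step 31: S(S(S(S(S(S(add(S(add(SSZ, add(Z, Z))), mul(Z, add(add(Z, SSSZ), add(Z, Z))))))))))
  step 32: S(S(S(S(S(S(S(add(add(SSZ, add(Z, Z)), mul(Z, add(add(Z, SSSZ), add(Z, Z)))))))))))
  step 33: S(S(S(S(S(S(S(add(S(add(SZ, add(Z, Z))), mul(Z, add(add(Z, SSSZ), add(Z, Z)))))))))))
  step 34: S(S(S(S(S(S(S(S(add(add(SZ, add(Z, Z)), mul(Z, add(add(Z, SSSZ), add(Z, Z))))))))))))
  step 35: S(S(S(S(S(S(S(S(add(S(add(Z, add(Z, Z))), mul(Z, add(add(Z, SSSZ), add(Z, Z))))))))))))
  step 36: S(S(S(S(S(S(S(S(S(add(add(Z, add(Z, Z)), mul(Z, add(add(Z, SSSZ), add(Z, Z)))))))))))))
  step 37: S(S(S(S(S(S(S(S(S(add(add(Z, Z), mul(Z, add(add(Z, SSSZ), add(Z, Z)))))))))))))
  step 38: S(S(S(S(S(S(S(S(S(add(Z, mul(Z, add(add(Z, SSSZ), add(Z, Z)))))))))))))
  step 39: S(S(S(S(S(S(S(S(S(mul(Z, add(add(Z, SSSZ), add(Z, Z))))))))))))
  step 40: S^9(Z)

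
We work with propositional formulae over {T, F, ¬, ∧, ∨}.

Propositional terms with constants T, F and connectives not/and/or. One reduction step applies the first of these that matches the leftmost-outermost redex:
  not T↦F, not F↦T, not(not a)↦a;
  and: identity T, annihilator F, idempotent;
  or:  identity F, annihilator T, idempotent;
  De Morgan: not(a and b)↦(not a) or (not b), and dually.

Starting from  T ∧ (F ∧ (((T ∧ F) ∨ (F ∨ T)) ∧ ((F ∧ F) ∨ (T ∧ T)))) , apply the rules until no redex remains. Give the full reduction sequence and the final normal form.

  start: T ∧ (F ∧ (((T ∧ F) ∨ (F ∨ T)) ∧ ((F ∧ F) ∨ (T ∧ T))))
  →1  F ∧ (((T ∧ F) ∨ (F ∨ T)) ∧ ((F ∧ F) ∨ (T ∧ T)))
  →2  F

Answer: normal form = F  (in 2 steps)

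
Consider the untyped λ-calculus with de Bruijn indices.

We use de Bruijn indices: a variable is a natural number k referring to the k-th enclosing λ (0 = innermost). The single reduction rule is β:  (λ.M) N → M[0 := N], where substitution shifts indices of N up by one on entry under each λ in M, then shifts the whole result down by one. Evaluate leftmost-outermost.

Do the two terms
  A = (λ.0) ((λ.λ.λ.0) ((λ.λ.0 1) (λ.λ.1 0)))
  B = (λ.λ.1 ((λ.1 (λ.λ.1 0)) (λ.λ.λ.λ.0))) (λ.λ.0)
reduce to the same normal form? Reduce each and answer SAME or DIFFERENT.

Term A:
  start: (λ.0) ((λ.λ.λ.0) ((λ.λ.0 1) (λ.λ.1 0)))
  [1] (λ.λ.λ.0) ((λ.λ.0 1) (λ.λ.1 0))
  [2] λ.λ.0

Term B:
  start: (λ.λ.1 ((λ.1 (λ.λ.1 0)) (λ.λ.λ.λ.0))) (λ.λ.0)
  [1] λ.(λ.λ.0) ((λ.1 (λ.λ.1 0)) (λ.λ.λ.λ.0))
  [2] λ.λ.0

Answer: SAME — A ⇓ λ.λ.0, B ⇓ λ.λ.0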